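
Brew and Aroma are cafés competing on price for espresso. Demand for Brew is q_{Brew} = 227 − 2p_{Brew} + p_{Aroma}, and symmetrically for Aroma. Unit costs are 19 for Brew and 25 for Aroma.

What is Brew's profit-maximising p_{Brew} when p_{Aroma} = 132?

Brew's profit: π = (p_{Brew} − 19)(227 − 2p_{Brew} + p_{Aroma}).
∂π/∂p_{Brew} = 265 − 4p_{Brew} + p_{Aroma} = 0 ⇒ p_{Brew} = 66.25 + 0.25p_{Aroma}.
At p_{Aroma} = 132: p_{Brew} = 66.25 + 0.25·132 = 99.25.

99.25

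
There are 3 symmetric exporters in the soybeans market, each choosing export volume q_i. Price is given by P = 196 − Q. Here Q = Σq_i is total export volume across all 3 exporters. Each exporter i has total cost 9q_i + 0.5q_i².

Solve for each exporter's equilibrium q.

A representative exporter's profit is π_i = q_i(196 − Q) − 9q_i − 0.5q_i², with Q = q_i + Σ_{j≠i} q_j.
First-order condition: 187 − 3q_i − Σ_{j≠i} q_j = 0.
Imposing symmetry (q_j = q for all j) turns Σ_{j≠i} q_j into 2q, so 187 = 5q and q = 37.4.

37.4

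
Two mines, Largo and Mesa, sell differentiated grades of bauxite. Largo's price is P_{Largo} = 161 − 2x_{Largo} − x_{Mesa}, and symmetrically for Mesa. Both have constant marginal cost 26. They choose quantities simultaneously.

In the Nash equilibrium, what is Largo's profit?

1458

Mine Largo's profit: π = x_{Largo}(161 − 2x_{Largo} − x_{Mesa}) − 26x_{Largo}.
∂π/∂x_{Largo} = 135 − 4x_{Largo} − x_{Mesa} = 0 ⇒ x_{Largo} = 33.75 − 0.25x_{Mesa}.
The game is symmetric, so in equilibrium x_{Mesa} = x_{Largo}: the reaction function gives 1.25x_{Largo} = 33.75, hence x_{Largo} = 27.
P_{Largo} = 161 − 2·27 − 27 = 80.
Profit = (80 − 26)·27 = 1458.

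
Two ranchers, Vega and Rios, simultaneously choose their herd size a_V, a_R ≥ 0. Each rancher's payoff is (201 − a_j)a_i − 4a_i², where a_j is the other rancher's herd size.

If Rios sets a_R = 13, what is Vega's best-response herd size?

Vega's payoff is (201 − a_R)a_V − 4a_V².
∂π/∂a_V = 201 − a_R − 8a_V = 0, so a_V = 25.125 − 0.125a_R.
At a_R = 13: a_V = 25.125 − 0.125·13 = 23.5.

23.5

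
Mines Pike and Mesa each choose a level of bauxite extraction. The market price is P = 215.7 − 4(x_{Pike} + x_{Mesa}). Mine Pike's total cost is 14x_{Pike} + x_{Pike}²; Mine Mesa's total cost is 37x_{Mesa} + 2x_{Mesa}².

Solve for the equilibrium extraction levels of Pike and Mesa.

16.4, 9.425

Mine Pike's profit: π = x_{Pike}(215.7 − 4(x_{Pike} + x_{Mesa})) − 14x_{Pike} − x_{Pike}².
∂π/∂x_{Pike} = 201.7 − 10x_{Pike} − 4x_{Mesa} = 0, so x_{Pike} = 20.17 − 0.4x_{Mesa}.
For Mesa: ∂π/∂x_{Mesa} = 178.7 − 12x_{Mesa} − 4x_{Pike} = 0 ⇒ x_{Mesa} = 1787/120 − (1/3)x_{Pike}.
Plugging x_{Mesa} into Pike's best response: x_{Pike} = 20.17 − 0.4(1787/120 − (1/3)x_{Pike}) ⇒ (13/15)x_{Pike} = 1066/75, so x_{Pike} = 16.4.
Then x_{Mesa} = 1787/120 − (1/3)·16.4 = 9.425.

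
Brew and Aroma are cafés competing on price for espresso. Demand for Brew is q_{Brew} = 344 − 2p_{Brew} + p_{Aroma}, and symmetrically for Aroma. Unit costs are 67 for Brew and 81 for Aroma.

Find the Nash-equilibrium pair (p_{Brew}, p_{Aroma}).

161.2, 166.8

Brew's profit: π = (p_{Brew} − 67)(344 − 2p_{Brew} + p_{Aroma}).
∂π/∂p_{Brew} = 478 − 4p_{Brew} + p_{Aroma} = 0 ⇒ p_{Brew} = 119.5 + 0.25p_{Aroma}.
Similarly p_{Aroma} = 126.5 + 0.25p_{Brew}.
Solving the two reaction functions simultaneously: (1 − (0.25)(0.25))p_{Brew} = 119.5 + 0.25·126.5, so 0.9375p_{Brew} = 151.125 and p_{Brew} = 161.2.
Then p_{Aroma} = 126.5 + 0.25·161.2 = 166.8.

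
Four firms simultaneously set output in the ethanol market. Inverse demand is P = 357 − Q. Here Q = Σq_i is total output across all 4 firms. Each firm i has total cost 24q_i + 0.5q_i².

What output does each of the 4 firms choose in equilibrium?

A representative firm's profit is π_i = q_i(357 − Q) − 24q_i − 0.5q_i², with Q = q_i + Σ_{j≠i} q_j.
First-order condition: 333 − 3q_i − Σ_{j≠i} q_j = 0.
In a symmetric equilibrium every firm chooses the same q, so Σ_{j≠i} q_j = 3q. The condition becomes 333 − 6q = 0, giving q = 333/6 = 55.5.

55.5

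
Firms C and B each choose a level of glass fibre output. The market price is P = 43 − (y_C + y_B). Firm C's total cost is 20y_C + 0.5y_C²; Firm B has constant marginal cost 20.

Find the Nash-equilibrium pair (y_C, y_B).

Firm C's profit: π = y_C(43 − (y_C + y_B)) − 20y_C − 0.5y_C².
∂π/∂y_C = 23 − 3y_C − y_B = 0, so y_C = 23/3 − (1/3)y_B.
For B: ∂π/∂y_B = 23 − 2y_B − y_C = 0 ⇒ y_B = 11.5 − 0.5y_C.
Solving the two reaction functions simultaneously: (1 − (−1/3)(−0.5))y_C = 23/3 − (1/3)·11.5, so (5/6)y_C = 23/6 and y_C = 4.6.
Then y_B = 11.5 − 0.5·4.6 = 9.2.

4.6, 9.2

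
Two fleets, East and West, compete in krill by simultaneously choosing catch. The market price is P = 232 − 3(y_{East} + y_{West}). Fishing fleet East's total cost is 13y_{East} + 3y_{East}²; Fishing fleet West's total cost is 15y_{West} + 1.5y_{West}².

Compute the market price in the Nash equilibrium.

133

Fishing fleet East's profit: π = y_{East}(232 − 3(y_{East} + y_{West})) − 13y_{East} − 3y_{East}².
∂π/∂y_{East} = 219 − 12y_{East} − 3y_{West} = 0, so y_{East} = 18.25 − 0.25y_{West}.
For West: ∂π/∂y_{West} = 217 − 9y_{West} − 3y_{East} = 0 ⇒ y_{West} = 217/9 − (1/3)y_{East}.
Solving the two reaction functions simultaneously: (1 − (−0.25)(−1/3))y_{East} = 18.25 − 0.25·(217/9), so (11/12)y_{East} = 110/9 and y_{East} = 40/3.
Then y_{West} = 217/9 − (1/3)·(40/3) = 59/3.
Equilibrium price: P = 232 − 3·33 = 133.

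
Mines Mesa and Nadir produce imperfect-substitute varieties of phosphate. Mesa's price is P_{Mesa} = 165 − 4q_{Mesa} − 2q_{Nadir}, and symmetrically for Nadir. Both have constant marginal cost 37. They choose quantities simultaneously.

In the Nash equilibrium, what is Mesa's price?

Mine Mesa's profit: π = q_{Mesa}(165 − 4q_{Mesa} − 2q_{Nadir}) − 37q_{Mesa}.
∂π/∂q_{Mesa} = 128 − 8q_{Mesa} − 2q_{Nadir} = 0 ⇒ q_{Mesa} = 16 − 0.25q_{Nadir}.
The game is symmetric, so in equilibrium q_{Nadir} = q_{Mesa}: the reaction function gives 1.25q_{Mesa} = 16, hence q_{Mesa} = 12.8.
P_{Mesa} = 165 − 4·12.8 − 2·12.8 = 88.2.

88.2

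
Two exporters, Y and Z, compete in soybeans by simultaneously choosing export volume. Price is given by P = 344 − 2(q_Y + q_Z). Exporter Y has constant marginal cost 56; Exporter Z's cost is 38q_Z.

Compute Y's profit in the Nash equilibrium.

4050

Exporter Y's profit: π = q_Y(344 − 2(q_Y + q_Z)) − 56q_Y.
∂π/∂q_Y = 288 − 4q_Y − 2q_Z = 0, so q_Y = 72 − 0.5q_Z.
By the same steps for Z: q_Z = 76.5 − 0.5q_Y.
Substituting the second reaction function into the first: q_Y = 72 − 0.5(76.5 − 0.5q_Y), which gives 0.75q_Y = 33.75 ⇒ q_Y = 45.
Then q_Z = 76.5 − 0.5·45 = 54.
Price P = 344 − 2·99 = 146.
Y's profit: (146 − 56)·45 = 4050.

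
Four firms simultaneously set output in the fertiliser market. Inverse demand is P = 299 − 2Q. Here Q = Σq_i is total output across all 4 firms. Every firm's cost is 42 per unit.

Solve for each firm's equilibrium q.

A representative firm's profit is π_i = q_i(299 − 2Q) − 42q_i, with Q = q_i + Σ_{j≠i} q_j.
First-order condition: 257 − 4q_i − 2Σ_{j≠i} q_j = 0.
In a symmetric equilibrium every firm chooses the same q, so Σ_{j≠i} q_j = 3q. The condition becomes 257 − 10q = 0, giving q = 257/10 = 25.7.

25.7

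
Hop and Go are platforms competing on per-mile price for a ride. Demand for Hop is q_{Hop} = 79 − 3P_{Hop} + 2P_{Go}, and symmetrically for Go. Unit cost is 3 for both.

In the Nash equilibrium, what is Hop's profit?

Hop's profit: π = (P_{Hop} − 3)(79 − 3P_{Hop} + 2P_{Go}).
∂π/∂P_{Hop} = 88 − 6P_{Hop} + 2P_{Go} = 0 ⇒ P_{Hop} = 44/3 + (1/3)P_{Go}.
Setting P_{Hop} = P_{Go} in the reaction function: P_{Hop} = 44/3 + (1/3)P_{Hop}, so P_{Hop} = (44/3) / (2/3) = 22.
q_{Hop} = 79 − 3·22 + 2·22 = 57.
Profit = (22 − 3)·57 = 1083.

1083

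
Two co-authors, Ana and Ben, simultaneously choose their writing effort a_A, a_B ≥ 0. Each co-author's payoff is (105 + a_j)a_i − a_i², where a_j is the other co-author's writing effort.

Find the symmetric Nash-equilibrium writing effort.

105

Ana's payoff is (105 + a_B)a_A − a_A².
∂π/∂a_A = 105 + a_B − 2a_A = 0, so a_A = 52.5 + 0.5a_B.
The game is symmetric, so in equilibrium a_B = a_A: the reaction function gives 0.5a_A = 52.5, hence a_A = 105.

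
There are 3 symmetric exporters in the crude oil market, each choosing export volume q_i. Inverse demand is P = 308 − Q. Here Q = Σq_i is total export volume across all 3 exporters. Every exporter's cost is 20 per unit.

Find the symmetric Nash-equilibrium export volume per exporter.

A representative exporter's profit is π_i = q_i(308 − Q) − 20q_i, with Q = q_i + Σ_{j≠i} q_j.
First-order condition: 288 − 2q_i − Σ_{j≠i} q_j = 0.
Imposing symmetry (q_j = q for all j) turns Σ_{j≠i} q_j into 2q, so 288 = 4q and q = 72.

72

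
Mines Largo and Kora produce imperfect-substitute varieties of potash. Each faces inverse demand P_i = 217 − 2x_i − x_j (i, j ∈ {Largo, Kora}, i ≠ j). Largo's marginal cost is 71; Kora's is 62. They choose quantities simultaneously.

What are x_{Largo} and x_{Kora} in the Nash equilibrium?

28.6, 31.6

Mine Largo's profit: π = x_{Largo}(217 − 2x_{Largo} − x_{Kora}) − 71x_{Largo}.
∂π/∂x_{Largo} = 146 − 4x_{Largo} − x_{Kora} = 0 ⇒ x_{Largo} = 36.5 − 0.25x_{Kora}.
Similarly x_{Kora} = 38.75 − 0.25x_{Largo}.
Plugging x_{Kora} into Largo's best response: x_{Largo} = 36.5 − 0.25(38.75 − 0.25x_{Largo}) ⇒ 0.9375x_{Largo} = 26.8125, so x_{Largo} = 28.6.
Then x_{Kora} = 38.75 − 0.25·28.6 = 31.6.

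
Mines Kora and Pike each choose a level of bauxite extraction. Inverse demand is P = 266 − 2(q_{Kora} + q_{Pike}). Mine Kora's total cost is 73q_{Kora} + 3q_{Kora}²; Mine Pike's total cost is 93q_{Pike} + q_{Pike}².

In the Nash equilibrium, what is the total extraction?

Mine Kora's profit: π = q_{Kora}(266 − 2(q_{Kora} + q_{Pike})) − 73q_{Kora} − 3q_{Kora}².
∂π/∂q_{Kora} = 193 − 10q_{Kora} − 2q_{Pike} = 0, so q_{Kora} = 19.3 − 0.2q_{Pike}.
For Pike: ∂π/∂q_{Pike} = 173 − 6q_{Pike} − 2q_{Kora} = 0 ⇒ q_{Pike} = 173/6 − (1/3)q_{Kora}.
Solving the two reaction functions simultaneously: (1 − (−0.2)(−1/3))q_{Kora} = 19.3 − 0.2·(173/6), so (14/15)q_{Kora} = 203/15 and q_{Kora} = 14.5.
Then q_{Pike} = 173/6 − (1/3)·14.5 = 24.
Total extraction: 14.5 + 24 = 38.5.

38.5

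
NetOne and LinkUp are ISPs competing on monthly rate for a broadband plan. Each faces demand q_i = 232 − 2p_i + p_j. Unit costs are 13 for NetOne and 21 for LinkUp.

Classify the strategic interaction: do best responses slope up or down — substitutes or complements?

NetOne's profit: π = (p_{NetOne} − 13)(232 − 2p_{NetOne} + p_{LinkUp}).
∂π/∂p_{NetOne} = 258 − 4p_{NetOne} + p_{LinkUp} = 0 ⇒ p_{NetOne} = 64.5 + 0.25p_{LinkUp}.
The best-response slope dp_{NetOne}/dp_{LinkUp} = 0.25 > 0: the reaction function is upward-sloping, so the choices are strategic complements.

strategic complements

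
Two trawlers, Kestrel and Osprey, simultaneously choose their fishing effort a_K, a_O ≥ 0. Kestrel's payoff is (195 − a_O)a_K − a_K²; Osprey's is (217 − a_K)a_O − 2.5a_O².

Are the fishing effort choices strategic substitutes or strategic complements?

Expanding Kestrel's payoff: 195a_K − a_Oa_K − a_K².
∂π/∂a_K = 195 − a_O − 2a_K = 0, so a_K = 97.5 − 0.5a_O.
The best-response slope da_K/da_O = −0.5 < 0: the reaction function is downward-sloping, so the choices are strategic substitutes.

strategic substitutes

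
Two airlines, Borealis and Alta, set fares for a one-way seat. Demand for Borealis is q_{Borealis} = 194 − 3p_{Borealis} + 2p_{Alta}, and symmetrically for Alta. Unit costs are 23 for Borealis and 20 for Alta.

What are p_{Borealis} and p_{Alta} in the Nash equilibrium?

65.1875, 64.0625

Borealis's profit: π = (p_{Borealis} − 23)(194 − 3p_{Borealis} + 2p_{Alta}).
∂π/∂p_{Borealis} = 263 − 6p_{Borealis} + 2p_{Alta} = 0 ⇒ p_{Borealis} = 263/6 + (1/3)p_{Alta}.
Similarly p_{Alta} = 127/3 + (1/3)p_{Borealis}.
Solving the two reaction functions simultaneously: (1 − (1/3)(1/3))p_{Borealis} = 263/6 + (1/3)·(127/3), so (8/9)p_{Borealis} = 1043/18 and p_{Borealis} = 65.1875.
Then p_{Alta} = 127/3 + (1/3)·65.1875 = 64.0625.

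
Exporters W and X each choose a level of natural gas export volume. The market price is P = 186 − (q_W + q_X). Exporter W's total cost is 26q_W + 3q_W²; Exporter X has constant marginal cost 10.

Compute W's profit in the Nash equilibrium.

368.64

Exporter W's profit: π = q_W(186 − (q_W + q_X)) − 26q_W − 3q_W².
∂π/∂q_W = 160 − 8q_W − q_X = 0, so q_W = 20 − 0.125q_X.
For X: ∂π/∂q_X = 176 − 2q_X − q_W = 0 ⇒ q_X = 88 − 0.5q_W.
Plugging q_X into W's best response: q_W = 20 − 0.125(88 − 0.5q_W) ⇒ 0.9375q_W = 9, so q_W = 9.6.
Then q_X = 88 − 0.5·9.6 = 83.2.
Price P = 186 − 92.8 = 93.2.
W's profit: (93.2 − 26)·9.6 − 3(9.6)² = 368.64.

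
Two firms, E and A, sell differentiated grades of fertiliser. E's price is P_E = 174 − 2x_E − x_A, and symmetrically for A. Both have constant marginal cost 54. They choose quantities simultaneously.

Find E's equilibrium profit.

Firm E's profit: π = x_E(174 − 2x_E − x_A) − 54x_E.
∂π/∂x_E = 120 − 4x_E − x_A = 0 ⇒ x_E = 30 − 0.25x_A.
Setting x_E = x_A in the reaction function: x_E = 30 − 0.25x_E, so x_E = 30 / 1.25 = 24.
P_E = 174 − 2·24 − 24 = 102.
Profit = (102 − 54)·24 = 1152.

1152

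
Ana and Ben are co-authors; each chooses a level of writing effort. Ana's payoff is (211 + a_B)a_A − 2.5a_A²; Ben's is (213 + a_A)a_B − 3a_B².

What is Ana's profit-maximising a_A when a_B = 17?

Expanding Ana's payoff: 211a_A + a_Ba_A − 2.5a_A².
∂π/∂a_A = 211 + a_B − 5a_A = 0, so a_A = 42.2 + 0.2a_B.
At a_B = 17: a_A = 42.2 + 0.2·17 = 45.6.

45.6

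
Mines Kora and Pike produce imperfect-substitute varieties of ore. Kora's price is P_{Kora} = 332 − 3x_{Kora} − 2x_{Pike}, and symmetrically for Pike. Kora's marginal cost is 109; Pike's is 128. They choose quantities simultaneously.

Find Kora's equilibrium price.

Mine Kora's profit: π = x_{Kora}(332 − 3x_{Kora} − 2x_{Pike}) − 109x_{Kora}.
∂π/∂x_{Kora} = 223 − 6x_{Kora} − 2x_{Pike} = 0 ⇒ x_{Kora} = 223/6 − (1/3)x_{Pike}.
Similarly x_{Pike} = 34 − (1/3)x_{Kora}.
Substituting the second reaction function into the first: x_{Kora} = 223/6 − (1/3)(34 − (1/3)x_{Kora}), which gives (8/9)x_{Kora} = 155/6 ⇒ x_{Kora} = 29.0625.
Then x_{Pike} = 34 − (1/3)·29.0625 = 24.3125.
P_{Kora} = 332 − 3·29.0625 − 2·24.3125 = 196.1875.

196.1875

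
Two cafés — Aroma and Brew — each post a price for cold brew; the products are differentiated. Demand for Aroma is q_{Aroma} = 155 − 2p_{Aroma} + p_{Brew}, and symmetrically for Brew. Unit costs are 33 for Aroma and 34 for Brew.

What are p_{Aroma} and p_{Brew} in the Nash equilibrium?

Aroma's profit: π = (p_{Aroma} − 33)(155 − 2p_{Aroma} + p_{Brew}).
∂π/∂p_{Aroma} = 221 − 4p_{Aroma} + p_{Brew} = 0 ⇒ p_{Aroma} = 55.25 + 0.25p_{Brew}.
Similarly p_{Brew} = 55.75 + 0.25p_{Aroma}.
Substituting the second reaction function into the first: p_{Aroma} = 55.25 + 0.25(55.75 + 0.25p_{Aroma}), which gives 0.9375p_{Aroma} = 69.1875 ⇒ p_{Aroma} = 73.8.
Then p_{Brew} = 55.75 + 0.25·73.8 = 74.2.

73.8, 74.2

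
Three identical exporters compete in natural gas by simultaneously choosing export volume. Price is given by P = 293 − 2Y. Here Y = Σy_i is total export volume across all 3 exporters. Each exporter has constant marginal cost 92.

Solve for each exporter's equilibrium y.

A representative exporter's profit is π_i = y_i(293 − 2Y) − 92y_i, with Y = y_i + Σ_{j≠i} y_j.
First-order condition: 201 − 4y_i − 2Σ_{j≠i} y_j = 0.
In a symmetric equilibrium every exporter chooses the same y, so Σ_{j≠i} y_j = 2y. The condition becomes 201 − 8y = 0, giving y = 201/8 = 25.125.

25.125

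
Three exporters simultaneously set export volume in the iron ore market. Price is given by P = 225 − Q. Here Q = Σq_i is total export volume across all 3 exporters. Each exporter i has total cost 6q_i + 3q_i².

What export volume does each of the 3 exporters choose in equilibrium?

21.9

A representative exporter's profit is π_i = q_i(225 − Q) − 6q_i − 3q_i², with Q = q_i + Σ_{j≠i} q_j.
First-order condition: 219 − 8q_i − Σ_{j≠i} q_j = 0.
With identical exporters, set every q_j = q: then 219 − 8q − 2q = 0, i.e. q = 219/10 = 21.9.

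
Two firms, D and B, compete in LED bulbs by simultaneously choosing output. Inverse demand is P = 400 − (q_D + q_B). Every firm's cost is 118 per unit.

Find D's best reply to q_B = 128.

Firm D's profit: π = q_D(400 − (q_D + q_B)) − 118q_D.
∂π/∂q_D = 282 − 2q_D − q_B = 0, so q_D = 141 − 0.5q_B.
At q_B = 128: q_D = 141 − 0.5·128 = 77.

77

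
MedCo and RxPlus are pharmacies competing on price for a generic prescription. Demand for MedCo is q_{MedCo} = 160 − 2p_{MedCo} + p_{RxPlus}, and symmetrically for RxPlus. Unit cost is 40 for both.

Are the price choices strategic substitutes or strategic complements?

MedCo's profit: π = (p_{MedCo} − 40)(160 − 2p_{MedCo} + p_{RxPlus}).
∂π/∂p_{MedCo} = 240 − 4p_{MedCo} + p_{RxPlus} = 0 ⇒ p_{MedCo} = 60 + 0.25p_{RxPlus}.
The best-response slope dp_{MedCo}/dp_{RxPlus} = 0.25 > 0: the reaction function is upward-sloping, so the choices are strategic complements.

strategic complements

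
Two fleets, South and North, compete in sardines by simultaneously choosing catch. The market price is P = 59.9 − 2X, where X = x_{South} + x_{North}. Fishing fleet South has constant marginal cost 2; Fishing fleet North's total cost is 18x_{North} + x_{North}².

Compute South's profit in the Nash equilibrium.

Fishing fleet South's profit: π = x_{South}(59.9 − 2(x_{South} + x_{North})) − 2x_{South}.
∂π/∂x_{South} = 57.9 − 4x_{South} − 2x_{North} = 0, so x_{South} = 14.475 − 0.5x_{North}.
For North: ∂π/∂x_{North} = 41.9 − 6x_{North} − 2x_{South} = 0 ⇒ x_{North} = 419/60 − (1/3)x_{South}.
Plugging x_{North} into South's best response: x_{South} = 14.475 − 0.5(419/60 − (1/3)x_{South}) ⇒ (5/6)x_{South} = 659/60, so x_{South} = 13.18.
Then x_{North} = 419/60 − (1/3)·13.18 = 2.59.
Price P = 59.9 − 2·15.77 = 28.36.
South's profit: (28.36 − 2)·13.18 = 347.4248.

347.4248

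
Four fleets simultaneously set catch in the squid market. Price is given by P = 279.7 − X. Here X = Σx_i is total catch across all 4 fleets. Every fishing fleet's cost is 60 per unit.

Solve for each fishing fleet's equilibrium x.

43.94

A representative fishing fleet's profit is π_i = x_i(279.7 − X) − 60x_i, with X = x_i + Σ_{j≠i} x_j.
First-order condition: 219.7 − 2x_i − Σ_{j≠i} x_j = 0.
In a symmetric equilibrium every fishing fleet chooses the same x, so Σ_{j≠i} x_j = 3x. The condition becomes 219.7 − 5x = 0, giving x = 219.7/5 = 43.94.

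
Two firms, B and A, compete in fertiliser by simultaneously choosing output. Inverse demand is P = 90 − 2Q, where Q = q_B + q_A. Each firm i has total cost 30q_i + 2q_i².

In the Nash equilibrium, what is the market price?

Firm B's profit: π = q_B(90 − 2(q_B + q_A)) − 30q_B − 2q_B².
∂π/∂q_B = 60 − 8q_B − 2q_A = 0, so q_B = 7.5 − 0.25q_A.
By symmetry q_A = q_B; substituting into the reaction function, 1.25q_B = 7.5 and q_B = 6.
Equilibrium price: P = 90 − 2·12 = 66.

66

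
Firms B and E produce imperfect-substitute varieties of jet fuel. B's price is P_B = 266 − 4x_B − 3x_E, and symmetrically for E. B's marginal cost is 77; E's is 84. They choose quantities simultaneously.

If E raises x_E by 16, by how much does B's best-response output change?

-6

Firm B's profit: π = x_B(266 − 4x_B − 3x_E) − 77x_B.
∂π/∂x_B = 189 − 8x_B − 3x_E = 0 ⇒ x_B = 23.625 − 0.375x_E.
The reaction-function slope is −0.375, so a 16-unit rise in x_E moves x_B by −0.375 × 16 = −6. B's best response falls — the actions are strategic substitutes.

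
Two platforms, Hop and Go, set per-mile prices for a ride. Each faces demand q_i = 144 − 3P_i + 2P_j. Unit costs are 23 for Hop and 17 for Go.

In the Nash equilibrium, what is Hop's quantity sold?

Hop's profit: π = (P_{Hop} − 23)(144 − 3P_{Hop} + 2P_{Go}).
∂π/∂P_{Hop} = 213 − 6P_{Hop} + 2P_{Go} = 0 ⇒ P_{Hop} = 35.5 + (1/3)P_{Go}.
Similarly P_{Go} = 32.5 + (1/3)P_{Hop}.
Plugging P_{Go} into Hop's best response: P_{Hop} = 35.5 + (1/3)(32.5 + (1/3)P_{Hop}) ⇒ (8/9)P_{Hop} = 139/3, so P_{Hop} = 52.125.
Then P_{Go} = 32.5 + (1/3)·52.125 = 49.875.
q_{Hop} = 144 − 3·52.125 + 2·49.875 = 87.375.

87.375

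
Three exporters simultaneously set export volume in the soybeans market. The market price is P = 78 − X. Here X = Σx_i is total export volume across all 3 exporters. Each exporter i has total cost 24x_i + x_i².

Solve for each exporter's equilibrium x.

A representative exporter's profit is π_i = x_i(78 − X) − 24x_i − x_i², with X = x_i + Σ_{j≠i} x_j.
First-order condition: 54 − 4x_i − Σ_{j≠i} x_j = 0.
In a symmetric equilibrium every exporter chooses the same x, so Σ_{j≠i} x_j = 2x. The condition becomes 54 − 6x = 0, giving x = 54/6 = 9.

9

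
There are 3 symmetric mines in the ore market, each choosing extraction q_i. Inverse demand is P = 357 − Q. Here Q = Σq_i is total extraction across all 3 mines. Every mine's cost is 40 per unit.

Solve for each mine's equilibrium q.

A representative mine's profit is π_i = q_i(357 − Q) − 40q_i, with Q = q_i + Σ_{j≠i} q_j.
First-order condition: 317 − 2q_i − Σ_{j≠i} q_j = 0.
In a symmetric equilibrium every mine chooses the same q, so Σ_{j≠i} q_j = 2q. The condition becomes 317 − 4q = 0, giving q = 317/4 = 79.25.

79.25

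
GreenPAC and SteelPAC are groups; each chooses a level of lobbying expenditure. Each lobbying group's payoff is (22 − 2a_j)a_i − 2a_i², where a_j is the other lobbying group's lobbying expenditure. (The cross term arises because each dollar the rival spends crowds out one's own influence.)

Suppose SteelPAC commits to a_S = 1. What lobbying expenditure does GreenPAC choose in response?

GreenPAC's payoff is (22 − 2a_S)a_G − 2a_G².
∂π/∂a_G = 22 − 2a_S − 4a_G = 0, so a_G = 5.5 − 0.5a_S.
At a_S = 1: a_G = 5.5 − 0.5·1 = 5.

5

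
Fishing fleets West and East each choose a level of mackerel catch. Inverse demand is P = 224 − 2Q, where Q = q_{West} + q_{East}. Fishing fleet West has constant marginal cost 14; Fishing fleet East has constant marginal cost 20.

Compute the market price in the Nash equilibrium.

86

Fishing fleet West's profit: π = q_{West}(224 − 2(q_{West} + q_{East})) − 14q_{West}.
∂π/∂q_{West} = 210 − 4q_{West} − 2q_{East} = 0, so q_{West} = 52.5 − 0.5q_{East}.
By the same steps for East: q_{East} = 51 − 0.5q_{West}.
Plugging q_{East} into West's best response: q_{West} = 52.5 − 0.5(51 − 0.5q_{West}) ⇒ 0.75q_{West} = 27, so q_{West} = 36.
Then q_{East} = 51 − 0.5·36 = 33.
Equilibrium price: P = 224 − 2·69 = 86.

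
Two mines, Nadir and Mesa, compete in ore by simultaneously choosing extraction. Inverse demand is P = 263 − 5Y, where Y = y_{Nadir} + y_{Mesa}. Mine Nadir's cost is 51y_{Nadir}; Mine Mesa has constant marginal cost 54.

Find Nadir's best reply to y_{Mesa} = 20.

Mine Nadir's profit: π = y_{Nadir}(263 − 5(y_{Nadir} + y_{Mesa})) − 51y_{Nadir}.
∂π/∂y_{Nadir} = 212 − 10y_{Nadir} − 5y_{Mesa} = 0, so y_{Nadir} = 21.2 − 0.5y_{Mesa}.
At y_{Mesa} = 20: y_{Nadir} = 21.2 − 0.5·20 = 11.2.

11.2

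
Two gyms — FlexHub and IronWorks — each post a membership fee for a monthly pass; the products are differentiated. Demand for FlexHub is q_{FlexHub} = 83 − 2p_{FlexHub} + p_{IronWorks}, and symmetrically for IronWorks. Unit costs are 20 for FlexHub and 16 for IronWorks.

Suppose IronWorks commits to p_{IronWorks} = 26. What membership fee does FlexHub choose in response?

FlexHub's profit: π = (p_{FlexHub} − 20)(83 − 2p_{FlexHub} + p_{IronWorks}).
∂π/∂p_{FlexHub} = 123 − 4p_{FlexHub} + p_{IronWorks} = 0 ⇒ p_{FlexHub} = 30.75 + 0.25p_{IronWorks}.
At p_{IronWorks} = 26: p_{FlexHub} = 30.75 + 0.25·26 = 37.25.

37.25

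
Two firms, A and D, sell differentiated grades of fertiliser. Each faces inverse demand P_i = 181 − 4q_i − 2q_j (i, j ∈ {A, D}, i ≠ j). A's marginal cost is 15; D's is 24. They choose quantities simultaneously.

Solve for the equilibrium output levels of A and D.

16.9, 15.4

Firm A's profit: π = q_A(181 − 4q_A − 2q_D) − 15q_A.
∂π/∂q_A = 166 − 8q_A − 2q_D = 0 ⇒ q_A = 20.75 − 0.25q_D.
Similarly q_D = 19.625 − 0.25q_A.
Substituting the second reaction function into the first: q_A = 20.75 − 0.25(19.625 − 0.25q_A), which gives 0.9375q_A = 507/32 ⇒ q_A = 16.9.
Then q_D = 19.625 − 0.25·16.9 = 15.4.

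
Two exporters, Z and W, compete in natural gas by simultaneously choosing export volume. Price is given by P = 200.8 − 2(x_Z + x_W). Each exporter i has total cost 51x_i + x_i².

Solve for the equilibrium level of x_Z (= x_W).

18.725

Exporter Z's profit: π = x_Z(200.8 − 2(x_Z + x_W)) − 51x_Z − x_Z².
∂π/∂x_Z = 149.8 − 6x_Z − 2x_W = 0, so x_Z = 749/30 − (1/3)x_W.
Setting x_Z = x_W in the reaction function: x_Z = 749/30 − (1/3)x_Z, so x_Z = (749/30) / (4/3) = 18.725.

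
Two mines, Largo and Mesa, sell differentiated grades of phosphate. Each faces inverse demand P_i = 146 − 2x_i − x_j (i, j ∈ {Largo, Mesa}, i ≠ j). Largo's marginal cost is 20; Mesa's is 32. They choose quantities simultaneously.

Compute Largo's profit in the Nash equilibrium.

Mine Largo's profit: π = x_{Largo}(146 − 2x_{Largo} − x_{Mesa}) − 20x_{Largo}.
∂π/∂x_{Largo} = 126 − 4x_{Largo} − x_{Mesa} = 0 ⇒ x_{Largo} = 31.5 − 0.25x_{Mesa}.
Similarly x_{Mesa} = 28.5 − 0.25x_{Largo}.
Substituting the second reaction function into the first: x_{Largo} = 31.5 − 0.25(28.5 − 0.25x_{Largo}), which gives 0.9375x_{Largo} = 24.375 ⇒ x_{Largo} = 26.
Then x_{Mesa} = 28.5 − 0.25·26 = 22.
P_{Largo} = 146 − 2·26 − 22 = 72.
Profit = (72 − 20)·26 = 1352.

1352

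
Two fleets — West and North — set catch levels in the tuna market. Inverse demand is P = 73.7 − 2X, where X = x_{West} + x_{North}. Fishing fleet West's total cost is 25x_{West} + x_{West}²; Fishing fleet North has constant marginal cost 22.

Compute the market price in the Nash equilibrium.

Fishing fleet West's profit: π = x_{West}(73.7 − 2(x_{West} + x_{North})) − 25x_{West} − x_{West}².
∂π/∂x_{West} = 48.7 − 6x_{West} − 2x_{North} = 0, so x_{West} = 487/60 − (1/3)x_{North}.
For North: ∂π/∂x_{North} = 51.7 − 4x_{North} − 2x_{West} = 0 ⇒ x_{North} = 12.925 − 0.5x_{West}.
Substituting the second reaction function into the first: x_{West} = 487/60 − (1/3)(12.925 − 0.5x_{West}), which gives (5/6)x_{West} = 457/120 ⇒ x_{West} = 4.57.
Then x_{North} = 12.925 − 0.5·4.57 = 10.64.
Equilibrium price: P = 73.7 − 2·15.21 = 43.28.

43.28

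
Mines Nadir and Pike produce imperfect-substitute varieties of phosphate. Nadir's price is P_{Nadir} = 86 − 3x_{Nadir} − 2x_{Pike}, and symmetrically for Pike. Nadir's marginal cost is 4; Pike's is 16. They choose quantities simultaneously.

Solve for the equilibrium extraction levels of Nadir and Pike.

Mine Nadir's profit: π = x_{Nadir}(86 − 3x_{Nadir} − 2x_{Pike}) − 4x_{Nadir}.
∂π/∂x_{Nadir} = 82 − 6x_{Nadir} − 2x_{Pike} = 0 ⇒ x_{Nadir} = 41/3 − (1/3)x_{Pike}.
Similarly x_{Pike} = 35/3 − (1/3)x_{Nadir}.
Substituting the second reaction function into the first: x_{Nadir} = 41/3 − (1/3)(35/3 − (1/3)x_{Nadir}), which gives (8/9)x_{Nadir} = 88/9 ⇒ x_{Nadir} = 11.
Then x_{Pike} = 35/3 − (1/3)·11 = 8.

11, 8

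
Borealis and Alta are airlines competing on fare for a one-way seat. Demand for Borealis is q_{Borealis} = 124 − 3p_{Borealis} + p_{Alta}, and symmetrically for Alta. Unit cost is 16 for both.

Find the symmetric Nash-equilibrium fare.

Borealis's profit: π = (p_{Borealis} − 16)(124 − 3p_{Borealis} + p_{Alta}).
∂π/∂p_{Borealis} = 172 − 6p_{Borealis} + p_{Alta} = 0 ⇒ p_{Borealis} = 86/3 + (1/6)p_{Alta}.
By symmetry p_{Alta} = p_{Borealis}; substituting into the reaction function, (5/6)p_{Borealis} = 86/3 and p_{Borealis} = 34.4.

34.4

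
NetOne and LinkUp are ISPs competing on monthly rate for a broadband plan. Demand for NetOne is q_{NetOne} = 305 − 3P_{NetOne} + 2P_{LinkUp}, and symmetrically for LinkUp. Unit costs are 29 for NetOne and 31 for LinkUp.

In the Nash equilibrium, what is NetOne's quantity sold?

NetOne's profit: π = (P_{NetOne} − 29)(305 − 3P_{NetOne} + 2P_{LinkUp}).
∂π/∂P_{NetOne} = 392 − 6P_{NetOne} + 2P_{LinkUp} = 0 ⇒ P_{NetOne} = 196/3 + (1/3)P_{LinkUp}.
Similarly P_{LinkUp} = 199/3 + (1/3)P_{NetOne}.
Solving the two reaction functions simultaneously: (1 − (1/3)(1/3))P_{NetOne} = 196/3 + (1/3)·(199/3), so (8/9)P_{NetOne} = 787/9 and P_{NetOne} = 98.375.
Then P_{LinkUp} = 199/3 + (1/3)·98.375 = 99.125.
q_{NetOne} = 305 − 3·98.375 + 2·99.125 = 208.125.

208.125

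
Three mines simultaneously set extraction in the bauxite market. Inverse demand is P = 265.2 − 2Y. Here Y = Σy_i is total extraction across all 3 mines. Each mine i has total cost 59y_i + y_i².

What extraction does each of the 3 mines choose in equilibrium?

20.62

A representative mine's profit is π_i = y_i(265.2 − 2Y) − 59y_i − y_i², with Y = y_i + Σ_{j≠i} y_j.
First-order condition: 206.2 − 6y_i − 2Σ_{j≠i} y_j = 0.
With identical mines, set every y_j = y: then 206.2 − 6y − 4y = 0, i.e. y = 206.2/10 = 20.62.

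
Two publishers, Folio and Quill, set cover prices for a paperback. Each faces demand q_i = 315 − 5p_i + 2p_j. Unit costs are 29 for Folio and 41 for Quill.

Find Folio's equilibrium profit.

4425.3125

Folio's profit: π = (p_{Folio} − 29)(315 − 5p_{Folio} + 2p_{Quill}).
∂π/∂p_{Folio} = 460 − 10p_{Folio} + 2p_{Quill} = 0 ⇒ p_{Folio} = 46 + 0.2p_{Quill}.
Similarly p_{Quill} = 52 + 0.2p_{Folio}.
Solving the two reaction functions simultaneously: (1 − (0.2)(0.2))p_{Folio} = 46 + 0.2·52, so 0.96p_{Folio} = 56.4 and p_{Folio} = 58.75.
Then p_{Quill} = 52 + 0.2·58.75 = 63.75.
q_{Folio} = 315 − 5·58.75 + 2·63.75 = 148.75.
Profit = (58.75 − 29)·148.75 = 4425.3125.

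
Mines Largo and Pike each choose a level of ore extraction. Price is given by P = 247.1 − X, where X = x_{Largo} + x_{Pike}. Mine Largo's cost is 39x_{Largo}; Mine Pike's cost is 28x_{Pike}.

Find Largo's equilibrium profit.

4316.49

Mine Largo's profit: π = x_{Largo}(247.1 − (x_{Largo} + x_{Pike})) − 39x_{Largo}.
∂π/∂x_{Largo} = 208.1 − 2x_{Largo} − x_{Pike} = 0, so x_{Largo} = 104.05 − 0.5x_{Pike}.
By the same steps for Pike: x_{Pike} = 109.55 − 0.5x_{Largo}.
Solving the two reaction functions simultaneously: (1 − (−0.5)(−0.5))x_{Largo} = 104.05 − 0.5·109.55, so 0.75x_{Largo} = 49.275 and x_{Largo} = 65.7.
Then x_{Pike} = 109.55 − 0.5·65.7 = 76.7.
Price P = 247.1 − 142.4 = 104.7.
Largo's profit: (104.7 − 39)·65.7 = 4316.49.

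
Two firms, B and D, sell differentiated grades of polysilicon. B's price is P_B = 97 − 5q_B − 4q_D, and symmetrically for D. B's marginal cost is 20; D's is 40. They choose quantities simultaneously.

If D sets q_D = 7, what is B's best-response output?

Firm B's profit: π = q_B(97 − 5q_B − 4q_D) − 20q_B.
∂π/∂q_B = 77 − 10q_B − 4q_D = 0 ⇒ q_B = 7.7 − 0.4q_D.
At q_D = 7: q_B = 7.7 − 0.4·7 = 4.9.

4.9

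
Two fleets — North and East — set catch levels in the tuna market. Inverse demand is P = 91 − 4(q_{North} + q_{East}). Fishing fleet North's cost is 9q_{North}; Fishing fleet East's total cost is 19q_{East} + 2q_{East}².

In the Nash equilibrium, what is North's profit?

302.76

Fishing fleet North's profit: π = q_{North}(91 − 4(q_{North} + q_{East})) − 9q_{North}.
∂π/∂q_{North} = 82 − 8q_{North} − 4q_{East} = 0, so q_{North} = 10.25 − 0.5q_{East}.
For East: ∂π/∂q_{East} = 72 − 12q_{East} − 4q_{North} = 0 ⇒ q_{East} = 6 − (1/3)q_{North}.
Substituting the second reaction function into the first: q_{North} = 10.25 − 0.5(6 − (1/3)q_{North}), which gives (5/6)q_{North} = 7.25 ⇒ q_{North} = 8.7.
Then q_{East} = 6 − (1/3)·8.7 = 3.1.
Price P = 91 − 4·11.8 = 43.8.
North's profit: (43.8 − 9)·8.7 = 302.76.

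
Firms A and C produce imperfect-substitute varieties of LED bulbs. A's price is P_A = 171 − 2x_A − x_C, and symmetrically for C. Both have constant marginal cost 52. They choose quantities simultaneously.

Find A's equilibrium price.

Firm A's profit: π = x_A(171 − 2x_A − x_C) − 52x_A.
∂π/∂x_A = 119 − 4x_A − x_C = 0 ⇒ x_A = 29.75 − 0.25x_C.
The game is symmetric, so in equilibrium x_C = x_A: the reaction function gives 1.25x_A = 29.75, hence x_A = 23.8.
P_A = 171 − 2·23.8 − 23.8 = 99.6.

99.6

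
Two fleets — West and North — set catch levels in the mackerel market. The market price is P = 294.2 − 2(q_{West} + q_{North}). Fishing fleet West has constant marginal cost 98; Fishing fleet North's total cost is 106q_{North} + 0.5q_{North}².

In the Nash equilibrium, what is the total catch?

60.3125

Fishing fleet West's profit: π = q_{West}(294.2 − 2(q_{West} + q_{North})) − 98q_{West}.
∂π/∂q_{West} = 196.2 − 4q_{West} − 2q_{North} = 0, so q_{West} = 49.05 − 0.5q_{North}.
For North: ∂π/∂q_{North} = 188.2 − 5q_{North} − 2q_{West} = 0 ⇒ q_{North} = 37.64 − 0.4q_{West}.
Substituting the second reaction function into the first: q_{West} = 49.05 − 0.5(37.64 − 0.4q_{West}), which gives 0.8q_{West} = 30.23 ⇒ q_{West} = 37.7875.
Then q_{North} = 37.64 − 0.4·37.7875 = 22.525.
Total catch: 37.7875 + 22.525 = 60.3125.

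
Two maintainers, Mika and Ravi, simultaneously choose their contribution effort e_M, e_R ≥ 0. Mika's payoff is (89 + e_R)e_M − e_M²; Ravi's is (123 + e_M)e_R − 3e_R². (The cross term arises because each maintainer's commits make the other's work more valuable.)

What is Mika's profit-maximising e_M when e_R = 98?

Expanding Mika's payoff: 89e_M + e_Re_M − e_M².
∂π/∂e_M = 89 + e_R − 2e_M = 0, so e_M = 44.5 + 0.5e_R.
At e_R = 98: e_M = 44.5 + 0.5·98 = 93.5.

93.5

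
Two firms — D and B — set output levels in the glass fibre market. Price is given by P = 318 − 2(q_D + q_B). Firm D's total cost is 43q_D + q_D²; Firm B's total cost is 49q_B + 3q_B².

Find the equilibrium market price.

201

Firm D's profit: π = q_D(318 − 2(q_D + q_B)) − 43q_D − q_D².
∂π/∂q_D = 275 − 6q_D − 2q_B = 0, so q_D = 275/6 − (1/3)q_B.
For B: ∂π/∂q_B = 269 − 10q_B − 2q_D = 0 ⇒ q_B = 26.9 − 0.2q_D.
Plugging q_B into D's best response: q_D = 275/6 − (1/3)(26.9 − 0.2q_D) ⇒ (14/15)q_D = 553/15, so q_D = 39.5.
Then q_B = 26.9 − 0.2·39.5 = 19.
Equilibrium price: P = 318 − 2·58.5 = 201.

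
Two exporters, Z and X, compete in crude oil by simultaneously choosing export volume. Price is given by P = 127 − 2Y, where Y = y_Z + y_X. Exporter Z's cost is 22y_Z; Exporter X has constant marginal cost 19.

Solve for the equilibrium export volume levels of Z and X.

17, 18.5

Exporter Z's profit: π = y_Z(127 − 2(y_Z + y_X)) − 22y_Z.
∂π/∂y_Z = 105 − 4y_Z − 2y_X = 0, so y_Z = 26.25 − 0.5y_X.
By the same steps for X: y_X = 27 − 0.5y_Z.
Plugging y_X into Z's best response: y_Z = 26.25 − 0.5(27 − 0.5y_Z) ⇒ 0.75y_Z = 12.75, so y_Z = 17.
Then y_X = 27 − 0.5·17 = 18.5.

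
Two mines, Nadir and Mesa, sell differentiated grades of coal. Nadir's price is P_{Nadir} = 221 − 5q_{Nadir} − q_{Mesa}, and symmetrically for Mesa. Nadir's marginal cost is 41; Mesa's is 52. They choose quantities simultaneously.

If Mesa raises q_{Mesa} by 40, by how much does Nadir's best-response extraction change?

-4

Mine Nadir's profit: π = q_{Nadir}(221 − 5q_{Nadir} − q_{Mesa}) − 41q_{Nadir}.
∂π/∂q_{Nadir} = 180 − 10q_{Nadir} − q_{Mesa} = 0 ⇒ q_{Nadir} = 18 − 0.1q_{Mesa}.
The reaction-function slope is −0.1, so a 40-unit rise in q_{Mesa} moves q_{Nadir} by −0.1 × 40 = −4. Nadir's best response falls — the actions are strategic substitutes.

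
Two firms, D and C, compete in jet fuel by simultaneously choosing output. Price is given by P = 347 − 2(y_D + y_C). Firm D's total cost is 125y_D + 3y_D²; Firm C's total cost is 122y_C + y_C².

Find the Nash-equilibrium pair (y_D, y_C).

Firm D's profit: π = y_D(347 − 2(y_D + y_C)) − 125y_D − 3y_D².
∂π/∂y_D = 222 − 10y_D − 2y_C = 0, so y_D = 22.2 − 0.2y_C.
For C: ∂π/∂y_C = 225 − 6y_C − 2y_D = 0 ⇒ y_C = 37.5 − (1/3)y_D.
Substituting the second reaction function into the first: y_D = 22.2 − 0.2(37.5 − (1/3)y_D), which gives (14/15)y_D = 14.7 ⇒ y_D = 15.75.
Then y_C = 37.5 − (1/3)·15.75 = 32.25.

15.75, 32.25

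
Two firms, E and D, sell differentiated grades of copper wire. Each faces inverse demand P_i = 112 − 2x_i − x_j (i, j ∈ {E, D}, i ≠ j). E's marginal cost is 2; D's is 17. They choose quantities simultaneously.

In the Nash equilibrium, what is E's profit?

1058

Firm E's profit: π = x_E(112 − 2x_E − x_D) − 2x_E.
∂π/∂x_E = 110 − 4x_E − x_D = 0 ⇒ x_E = 27.5 − 0.25x_D.
Similarly x_D = 23.75 − 0.25x_E.
Solving the two reaction functions simultaneously: (1 − (−0.25)(−0.25))x_E = 27.5 − 0.25·23.75, so 0.9375x_E = 21.5625 and x_E = 23.
Then x_D = 23.75 − 0.25·23 = 18.
P_E = 112 − 2·23 − 18 = 48.
Profit = (48 − 2)·23 = 1058.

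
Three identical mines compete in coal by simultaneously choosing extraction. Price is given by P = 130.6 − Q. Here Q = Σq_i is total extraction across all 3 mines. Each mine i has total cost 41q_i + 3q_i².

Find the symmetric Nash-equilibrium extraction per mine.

8.96

A representative mine's profit is π_i = q_i(130.6 − Q) − 41q_i − 3q_i², with Q = q_i + Σ_{j≠i} q_j.
First-order condition: 89.6 − 8q_i − Σ_{j≠i} q_j = 0.
Imposing symmetry (q_j = q for all j) turns Σ_{j≠i} q_j into 2q, so 89.6 = 10q and q = 8.96.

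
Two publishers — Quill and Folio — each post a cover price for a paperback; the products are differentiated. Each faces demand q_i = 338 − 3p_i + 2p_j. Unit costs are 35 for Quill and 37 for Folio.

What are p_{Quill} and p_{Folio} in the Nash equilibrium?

Quill's profit: π = (p_{Quill} − 35)(338 − 3p_{Quill} + 2p_{Folio}).
∂π/∂p_{Quill} = 443 − 6p_{Quill} + 2p_{Folio} = 0 ⇒ p_{Quill} = 443/6 + (1/3)p_{Folio}.
Similarly p_{Folio} = 449/6 + (1/3)p_{Quill}.
Plugging p_{Folio} into Quill's best response: p_{Quill} = 443/6 + (1/3)(449/6 + (1/3)p_{Quill}) ⇒ (8/9)p_{Quill} = 889/9, so p_{Quill} = 111.125.
Then p_{Folio} = 449/6 + (1/3)·111.125 = 111.875.

111.125, 111.875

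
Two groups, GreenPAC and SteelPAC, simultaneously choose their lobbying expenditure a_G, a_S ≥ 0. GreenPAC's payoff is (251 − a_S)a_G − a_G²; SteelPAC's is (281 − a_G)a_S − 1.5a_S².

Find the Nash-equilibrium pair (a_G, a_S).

94.4, 62.2

Expanding GreenPAC's payoff: 251a_G − a_Sa_G − a_G².
∂π/∂a_G = 251 − a_S − 2a_G = 0, so a_G = 125.5 − 0.5a_S.
Likewise for SteelPAC: a_S = 281/3 − (1/3)a_G.
Substituting the second reaction function into the first: a_G = 125.5 − 0.5(281/3 − (1/3)a_G), which gives (5/6)a_G = 236/3 ⇒ a_G = 94.4.
Then a_S = 281/3 − (1/3)·94.4 = 62.2.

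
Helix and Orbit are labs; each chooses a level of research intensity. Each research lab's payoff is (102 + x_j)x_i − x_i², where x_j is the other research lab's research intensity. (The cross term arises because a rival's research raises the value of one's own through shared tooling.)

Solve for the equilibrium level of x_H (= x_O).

Helix's payoff is (102 + x_O)x_H − x_H².
∂π/∂x_H = 102 + x_O − 2x_H = 0, so x_H = 51 + 0.5x_O.
By symmetry x_O = x_H; substituting into the reaction function, 0.5x_H = 51 and x_H = 102.

102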